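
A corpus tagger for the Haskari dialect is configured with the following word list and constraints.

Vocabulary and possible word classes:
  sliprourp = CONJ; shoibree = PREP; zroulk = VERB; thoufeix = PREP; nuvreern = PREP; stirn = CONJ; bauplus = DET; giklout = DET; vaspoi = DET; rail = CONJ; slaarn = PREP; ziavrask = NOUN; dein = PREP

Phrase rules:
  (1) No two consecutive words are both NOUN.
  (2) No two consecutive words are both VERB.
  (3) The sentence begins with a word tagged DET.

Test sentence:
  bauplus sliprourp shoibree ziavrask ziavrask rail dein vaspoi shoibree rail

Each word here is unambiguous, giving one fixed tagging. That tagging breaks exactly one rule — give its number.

1

Fixed tagging: DET CONJ PREP NOUN NOUN CONJ PREP DET PREP CONJ.
Applying the rules: R1 fail, R2 pass, R3 pass.
Only rule 1 fails.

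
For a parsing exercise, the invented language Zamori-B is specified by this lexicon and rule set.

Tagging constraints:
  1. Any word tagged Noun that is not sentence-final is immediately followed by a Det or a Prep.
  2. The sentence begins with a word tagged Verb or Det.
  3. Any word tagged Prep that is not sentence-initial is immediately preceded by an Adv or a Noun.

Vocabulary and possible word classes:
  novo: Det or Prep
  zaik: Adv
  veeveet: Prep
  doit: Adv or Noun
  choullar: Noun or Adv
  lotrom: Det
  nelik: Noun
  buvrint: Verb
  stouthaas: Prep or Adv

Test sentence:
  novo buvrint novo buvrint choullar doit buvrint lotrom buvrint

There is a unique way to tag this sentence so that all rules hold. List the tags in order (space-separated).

Det Verb Det Verb Adv Adv Verb Det Verb

Candidates per position — 1:novo {Det,Prep}; 2:buvrint {Verb}; 3:novo {Det,Prep}; 4:buvrint {Verb}; 5:choullar {Noun,Adv}; 6:doit {Adv,Noun}; 7:buvrint {Verb}; 8:lotrom {Det}; 9:buvrint {Verb}.
Position 1: Prep is ruled out by rule 2; that leaves Det.
Position 3: Prep is ruled out by rule 3; that leaves Det.
Position 5: Noun is ruled out by rule 1; that leaves Adv.
Position 6: Noun is ruled out by rule 1; that leaves Adv.
The unique satisfying tagging is: Det Verb Det Verb Adv Adv Verb Det Verb.
Verifying each rule — rule 1 ok; rule 2 ok; rule 3 ok.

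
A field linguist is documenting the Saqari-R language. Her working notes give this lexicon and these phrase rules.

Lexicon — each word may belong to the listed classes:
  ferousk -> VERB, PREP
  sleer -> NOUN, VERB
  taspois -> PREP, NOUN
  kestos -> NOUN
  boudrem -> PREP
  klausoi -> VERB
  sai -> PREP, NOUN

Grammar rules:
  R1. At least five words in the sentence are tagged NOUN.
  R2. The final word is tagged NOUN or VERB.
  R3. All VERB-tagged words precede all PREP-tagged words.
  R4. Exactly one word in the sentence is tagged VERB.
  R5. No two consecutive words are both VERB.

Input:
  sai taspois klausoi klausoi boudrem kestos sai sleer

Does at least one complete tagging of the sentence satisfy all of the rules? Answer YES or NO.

NO

Candidates per position — 1:sai {PREP,NOUN}; 2:taspois {PREP,NOUN}; 3:klausoi {VERB}; 4:klausoi {VERB}; 5:boudrem {PREP}; 6:kestos {NOUN}; 7:sai {PREP,NOUN}; 8:sleer {NOUN,VERB}.
Rule 4 cannot be satisfied by any choice of tags from the lexicon.
So there is no consistent tagging.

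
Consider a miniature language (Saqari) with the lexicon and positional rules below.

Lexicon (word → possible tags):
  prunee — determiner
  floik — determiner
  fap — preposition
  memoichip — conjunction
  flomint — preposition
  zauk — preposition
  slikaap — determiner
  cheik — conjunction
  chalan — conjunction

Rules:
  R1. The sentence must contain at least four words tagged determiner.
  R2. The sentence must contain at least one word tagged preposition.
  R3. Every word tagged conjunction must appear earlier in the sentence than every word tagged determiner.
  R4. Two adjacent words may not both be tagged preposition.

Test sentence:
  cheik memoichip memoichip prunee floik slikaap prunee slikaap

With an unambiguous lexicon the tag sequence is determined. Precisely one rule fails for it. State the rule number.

Fixed tagging: conjunction conjunction conjunction determiner determiner determiner determiner determiner.
Applying the rules: R1 pass, R2 fail, R3 pass, R4 pass.
Only rule 2 fails.

2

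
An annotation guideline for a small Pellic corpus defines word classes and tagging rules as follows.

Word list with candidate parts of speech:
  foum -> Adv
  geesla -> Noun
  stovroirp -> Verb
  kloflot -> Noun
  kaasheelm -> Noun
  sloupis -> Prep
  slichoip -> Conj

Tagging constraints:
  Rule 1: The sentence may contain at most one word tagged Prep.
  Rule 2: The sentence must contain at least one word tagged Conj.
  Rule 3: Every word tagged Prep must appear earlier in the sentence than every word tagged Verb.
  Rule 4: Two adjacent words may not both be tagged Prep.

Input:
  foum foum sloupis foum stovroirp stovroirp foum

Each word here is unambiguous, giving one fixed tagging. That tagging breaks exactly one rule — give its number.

Fixed tagging: Adv Adv Prep Adv Verb Verb Adv.
Rule check: R1 ok, R2 fails, R3 ok, R4 ok.
Only rule 2 fails.

2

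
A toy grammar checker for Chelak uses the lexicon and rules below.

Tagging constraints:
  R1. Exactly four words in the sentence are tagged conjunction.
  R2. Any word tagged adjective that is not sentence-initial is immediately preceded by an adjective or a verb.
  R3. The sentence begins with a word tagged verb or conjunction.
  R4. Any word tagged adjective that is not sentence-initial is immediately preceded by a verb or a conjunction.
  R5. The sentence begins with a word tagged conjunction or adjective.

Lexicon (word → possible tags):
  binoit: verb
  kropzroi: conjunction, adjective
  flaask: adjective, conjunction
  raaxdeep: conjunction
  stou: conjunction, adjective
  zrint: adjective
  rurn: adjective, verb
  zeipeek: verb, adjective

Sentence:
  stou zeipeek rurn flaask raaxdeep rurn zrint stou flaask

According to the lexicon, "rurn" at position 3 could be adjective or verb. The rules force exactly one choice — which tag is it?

verb

Candidates per position — 1:stou {conjunction,adjective}; 2:zeipeek {verb,adjective}; 3:rurn {adjective,verb}; 4:flaask {adjective,conjunction}; 5:raaxdeep {conjunction}; 6:rurn {adjective,verb}; 7:zrint {adjective}; 8:stou {conjunction,adjective}; 9:flaask {adjective,conjunction}.
Position 1: adjective is ruled out by rule 3; that leaves conjunction.
Position 2: adjective is ruled out by rule 2; that leaves verb.
Position 6: adjective is ruled out by rule 2; that leaves verb.
Position 8: adjective is ruled out by rule 4; that leaves conjunction.
Position 9: adjective is ruled out by rule 2; that leaves conjunction.
Position 4: conjunction is ruled out by rule 1; that leaves adjective.
Position 3: adjective is ruled out by rule 4; that leaves verb.
That leaves exactly one tagging: conjunction verb verb adjective conjunction verb adjective conjunction conjunction.
Rule-by-rule: rule 1 ✓; rule 2 ✓; rule 3 ✓; rule 4 ✓; rule 5 ✓.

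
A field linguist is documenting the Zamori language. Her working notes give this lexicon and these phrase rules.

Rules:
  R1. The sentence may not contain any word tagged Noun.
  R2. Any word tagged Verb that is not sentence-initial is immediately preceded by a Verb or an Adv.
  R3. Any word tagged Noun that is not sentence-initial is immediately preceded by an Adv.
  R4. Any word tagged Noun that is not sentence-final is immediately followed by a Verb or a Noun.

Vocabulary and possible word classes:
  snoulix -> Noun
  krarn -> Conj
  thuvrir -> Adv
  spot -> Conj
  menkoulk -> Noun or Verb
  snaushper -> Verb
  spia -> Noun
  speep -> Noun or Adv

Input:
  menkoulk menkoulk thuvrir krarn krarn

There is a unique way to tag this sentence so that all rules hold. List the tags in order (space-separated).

Candidates per position — 1:menkoulk {Noun,Verb}; 2:menkoulk {Noun,Verb}; 3:thuvrir {Adv}; 4:krarn {Conj}; 5:krarn {Conj}.
If word 1 were Noun, no tagging could satisfy rule 1; so word 1 is Verb.
If word 2 were Noun, no tagging could satisfy rule 1; so word 2 is Verb.
The only consistent sequence is: Verb Verb Adv Conj Conj.
Rule-by-rule: rule 1 satisfied; rule 2 satisfied; rule 3 satisfied; rule 4 satisfied.

Verb Verb Adv Conj Conj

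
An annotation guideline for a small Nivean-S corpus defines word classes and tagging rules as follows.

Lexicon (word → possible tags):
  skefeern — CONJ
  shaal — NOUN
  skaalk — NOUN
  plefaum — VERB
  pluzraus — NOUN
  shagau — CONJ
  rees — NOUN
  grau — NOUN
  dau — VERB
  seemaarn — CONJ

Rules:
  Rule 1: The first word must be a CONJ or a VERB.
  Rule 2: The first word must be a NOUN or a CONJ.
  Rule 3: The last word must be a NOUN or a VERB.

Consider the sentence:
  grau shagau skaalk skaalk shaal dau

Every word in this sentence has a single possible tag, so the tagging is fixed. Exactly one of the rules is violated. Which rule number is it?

Fixed tagging: NOUN CONJ NOUN NOUN NOUN VERB.
Checking each rule: R1 ✗, R2 ✓, R3 ✓.
Only rule 1 fails.

1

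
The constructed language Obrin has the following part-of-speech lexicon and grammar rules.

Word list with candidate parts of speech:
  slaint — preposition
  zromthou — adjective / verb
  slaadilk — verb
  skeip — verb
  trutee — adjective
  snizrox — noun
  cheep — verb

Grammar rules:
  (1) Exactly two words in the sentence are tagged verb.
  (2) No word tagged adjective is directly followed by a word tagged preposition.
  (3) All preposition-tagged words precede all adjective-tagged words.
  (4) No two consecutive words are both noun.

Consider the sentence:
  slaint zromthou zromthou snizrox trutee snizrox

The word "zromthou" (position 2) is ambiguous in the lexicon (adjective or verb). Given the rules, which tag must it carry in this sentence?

verb

Candidates per position — 1:slaint {preposition}; 2:zromthou {adjective,verb}; 3:zromthou {adjective,verb}; 4:snizrox {noun}; 5:trutee {adjective}; 6:snizrox {noun}.
If word 2 were adjective, no tagging could satisfy rule 1; so word 2 is verb.
If word 3 were adjective, no tagging could satisfy rule 1; so word 3 is verb.
The unique satisfying tagging is: preposition verb verb noun adjective noun.
Verifying each rule — rule 1 satisfied; rule 2 satisfied; rule 3 satisfied; rule 4 satisfied.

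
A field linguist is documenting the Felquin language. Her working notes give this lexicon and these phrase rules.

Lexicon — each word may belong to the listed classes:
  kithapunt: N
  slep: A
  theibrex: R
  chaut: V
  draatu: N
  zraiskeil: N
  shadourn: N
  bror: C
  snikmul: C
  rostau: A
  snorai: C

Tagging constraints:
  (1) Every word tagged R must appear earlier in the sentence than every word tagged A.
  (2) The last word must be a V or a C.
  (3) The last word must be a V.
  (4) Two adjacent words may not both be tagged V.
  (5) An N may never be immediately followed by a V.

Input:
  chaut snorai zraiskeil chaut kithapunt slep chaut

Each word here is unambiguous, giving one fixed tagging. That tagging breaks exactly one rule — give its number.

5

Fixed tagging: V C N V N A V.
Applying the rules: R1 holds, R2 holds, R3 holds, R4 holds, R5 violated.
Only rule 5 fails.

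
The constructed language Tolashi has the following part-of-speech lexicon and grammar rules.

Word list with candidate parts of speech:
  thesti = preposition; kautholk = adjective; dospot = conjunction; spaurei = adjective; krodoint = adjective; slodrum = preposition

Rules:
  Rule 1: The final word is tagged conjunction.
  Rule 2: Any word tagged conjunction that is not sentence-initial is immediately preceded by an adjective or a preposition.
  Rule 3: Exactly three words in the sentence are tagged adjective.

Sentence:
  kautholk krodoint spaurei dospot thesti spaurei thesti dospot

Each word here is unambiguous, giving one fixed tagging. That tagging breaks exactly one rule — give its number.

3

Fixed tagging: adjective adjective adjective conjunction preposition adjective preposition conjunction.
Checking each rule: R1 holds, R2 holds, R3 violated.
Only rule 3 fails.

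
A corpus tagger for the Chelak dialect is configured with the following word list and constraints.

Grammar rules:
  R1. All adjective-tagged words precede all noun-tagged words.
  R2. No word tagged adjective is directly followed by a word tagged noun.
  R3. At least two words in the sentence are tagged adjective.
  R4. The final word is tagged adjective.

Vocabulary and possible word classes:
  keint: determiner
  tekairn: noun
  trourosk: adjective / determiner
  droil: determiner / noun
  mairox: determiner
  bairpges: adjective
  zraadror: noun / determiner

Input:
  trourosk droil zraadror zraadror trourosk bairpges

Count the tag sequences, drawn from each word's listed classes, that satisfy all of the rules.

3

Candidates per position — 1:trourosk {adjective,determiner}; 2:droil {determiner,noun}; 3:zraadror {noun,determiner}; 4:zraadror {noun,determiner}; 5:trourosk {adjective,determiner}; 6:bairpges {adjective}.
There are 32 candidate sequences in total.
The sequences that satisfy every rule: adjective determiner determiner determiner adjective adjective; adjective determiner determiner determiner determiner adjective; determiner determiner determiner determiner adjective adjective.
Count = 3.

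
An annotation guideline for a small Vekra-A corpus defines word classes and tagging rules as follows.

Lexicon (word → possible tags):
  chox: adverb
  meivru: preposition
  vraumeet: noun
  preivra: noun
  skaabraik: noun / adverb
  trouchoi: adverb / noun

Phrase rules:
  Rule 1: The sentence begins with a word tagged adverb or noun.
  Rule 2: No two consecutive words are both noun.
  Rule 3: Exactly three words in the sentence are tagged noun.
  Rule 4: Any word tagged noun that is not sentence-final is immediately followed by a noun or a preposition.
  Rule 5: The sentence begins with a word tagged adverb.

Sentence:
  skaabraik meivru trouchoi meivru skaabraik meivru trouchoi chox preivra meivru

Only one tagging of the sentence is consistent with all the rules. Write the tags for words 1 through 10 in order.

Candidates per position — 1:skaabraik {noun,adverb}; 2:meivru {preposition}; 3:trouchoi {adverb,noun}; 4:meivru {preposition}; 5:skaabraik {noun,adverb}; 6:meivru {preposition}; 7:trouchoi {adverb,noun}; 8:chox {adverb}; 9:preivra {noun}; 10:meivru {preposition}.
Position 1: tagging it noun would leave rule 5 unsatisfiable, so it must be adverb.
Position 7: tagging it noun would leave rule 4 unsatisfiable, so it must be adverb.
Position 3: tagging it adverb would leave rule 3 unsatisfiable, so it must be noun.
Position 5: tagging it adverb would leave rule 3 unsatisfiable, so it must be noun.
So the tagging must be: adverb preposition noun preposition noun preposition adverb adverb noun preposition.
Verifying each rule — rule 1 ok; rule 2 ok; rule 3 ok; rule 4 ok; rule 5 ok.

adverb preposition noun preposition noun preposition adverb adverb noun preposition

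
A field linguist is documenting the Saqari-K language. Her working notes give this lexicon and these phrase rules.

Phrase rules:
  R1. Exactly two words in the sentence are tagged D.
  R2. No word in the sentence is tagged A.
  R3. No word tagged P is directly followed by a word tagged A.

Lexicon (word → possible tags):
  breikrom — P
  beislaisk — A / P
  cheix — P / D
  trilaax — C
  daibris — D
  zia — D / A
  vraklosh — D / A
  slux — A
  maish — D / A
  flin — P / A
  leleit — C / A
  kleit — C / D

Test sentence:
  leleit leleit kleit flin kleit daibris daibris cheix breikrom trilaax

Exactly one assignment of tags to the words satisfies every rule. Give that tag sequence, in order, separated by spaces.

Candidates per position — 1:leleit {C,A}; 2:leleit {C,A}; 3:kleit {C,D}; 4:flin {P,A}; 5:kleit {C,D}; 6:daibris {D}; 7:daibris {D}; 8:cheix {P,D}; 9:breikrom {P}; 10:trilaax {C}.
Position 1: tagging it A would leave rule 2 unsatisfiable, so it must be C.
Position 2: tagging it A would leave rule 2 unsatisfiable, so it must be C.
Position 3: tagging it D would leave rule 1 unsatisfiable, so it must be C.
Position 4: tagging it A would leave rule 2 unsatisfiable, so it must be P.
Position 5: tagging it D would leave rule 1 unsatisfiable, so it must be C.
Position 8: tagging it D would leave rule 1 unsatisfiable, so it must be P.
The unique satisfying tagging is: C C C P C D D P P C.
Checking: rule 1 ✓; rule 2 ✓; rule 3 ✓.

C C C P C D D P P C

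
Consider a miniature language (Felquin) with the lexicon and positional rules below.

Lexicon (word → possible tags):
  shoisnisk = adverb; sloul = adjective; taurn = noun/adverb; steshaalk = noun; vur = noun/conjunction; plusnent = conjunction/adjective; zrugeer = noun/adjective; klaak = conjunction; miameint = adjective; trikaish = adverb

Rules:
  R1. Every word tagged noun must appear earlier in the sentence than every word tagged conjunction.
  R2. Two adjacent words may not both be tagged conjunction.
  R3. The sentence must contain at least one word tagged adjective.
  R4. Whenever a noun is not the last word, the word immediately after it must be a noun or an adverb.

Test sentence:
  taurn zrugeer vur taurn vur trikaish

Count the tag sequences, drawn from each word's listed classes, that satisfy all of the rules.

4

Candidates per position — 1:taurn {noun,adverb}; 2:zrugeer {noun,adjective}; 3:vur {noun,conjunction}; 4:taurn {noun,adverb}; 5:vur {noun,conjunction}; 6:trikaish {adverb}.
There are 32 candidate sequences in total.
The sequences that satisfy every rule: adverb adjective noun noun noun adverb; adverb adjective noun adverb noun adverb; adverb adjective noun adverb conjunction adverb; adverb adjective conjunction adverb conjunction adverb.
Count = 4.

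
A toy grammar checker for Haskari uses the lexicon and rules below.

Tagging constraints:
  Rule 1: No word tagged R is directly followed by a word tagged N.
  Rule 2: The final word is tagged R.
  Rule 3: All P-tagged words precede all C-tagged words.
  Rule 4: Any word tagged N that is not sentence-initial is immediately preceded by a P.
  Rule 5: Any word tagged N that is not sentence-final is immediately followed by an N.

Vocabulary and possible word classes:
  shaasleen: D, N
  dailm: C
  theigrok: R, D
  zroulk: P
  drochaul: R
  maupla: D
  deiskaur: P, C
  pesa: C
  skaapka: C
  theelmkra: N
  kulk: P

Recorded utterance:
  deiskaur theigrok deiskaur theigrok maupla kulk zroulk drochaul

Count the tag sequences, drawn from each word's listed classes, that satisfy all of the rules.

4

Candidates per position — 1:deiskaur {P,C}; 2:theigrok {R,D}; 3:deiskaur {P,C}; 4:theigrok {R,D}; 5:maupla {D}; 6:kulk {P}; 7:zroulk {P}; 8:drochaul {R}.
There are 16 candidate sequences in total.
The sequences that satisfy every rule: P R P R D P P R; P R P D D P P R; P D P R D P P R; P D P D D P P R.
Count = 4.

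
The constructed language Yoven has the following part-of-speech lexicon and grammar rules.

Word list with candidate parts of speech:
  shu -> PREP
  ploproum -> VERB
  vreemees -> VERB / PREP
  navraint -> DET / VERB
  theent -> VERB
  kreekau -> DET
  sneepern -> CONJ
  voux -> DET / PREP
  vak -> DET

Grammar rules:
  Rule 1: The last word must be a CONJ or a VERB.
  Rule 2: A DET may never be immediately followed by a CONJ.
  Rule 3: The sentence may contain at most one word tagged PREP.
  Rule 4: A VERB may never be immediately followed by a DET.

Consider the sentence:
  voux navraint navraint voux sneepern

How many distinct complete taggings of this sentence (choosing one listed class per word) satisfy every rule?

Candidates per position — 1:voux {DET,PREP}; 2:navraint {DET,VERB}; 3:navraint {DET,VERB}; 4:voux {DET,PREP}; 5:sneepern {CONJ}.
There are 16 candidate sequences in total.
The sequences that satisfy every rule: DET DET DET PREP CONJ; DET DET VERB PREP CONJ; DET VERB VERB PREP CONJ.
Count = 3.

3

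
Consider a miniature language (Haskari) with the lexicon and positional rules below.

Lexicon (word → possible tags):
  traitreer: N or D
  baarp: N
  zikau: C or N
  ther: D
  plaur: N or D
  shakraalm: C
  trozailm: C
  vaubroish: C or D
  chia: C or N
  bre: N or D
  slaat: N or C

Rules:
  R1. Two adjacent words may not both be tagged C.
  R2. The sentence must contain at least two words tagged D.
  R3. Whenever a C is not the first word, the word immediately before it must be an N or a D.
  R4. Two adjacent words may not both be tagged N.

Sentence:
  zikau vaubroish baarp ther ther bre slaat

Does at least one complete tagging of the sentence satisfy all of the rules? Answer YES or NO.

YES

Candidates per position — 1:zikau {C,N}; 2:vaubroish {C,D}; 3:baarp {N}; 4:ther {D}; 5:ther {D}; 6:bre {N,D}; 7:slaat {N,C}.
One satisfying assignment: N C N D D D C.
Checking: rule 1 ✓; rule 2 ✓; rule 3 ✓; rule 4 ✓.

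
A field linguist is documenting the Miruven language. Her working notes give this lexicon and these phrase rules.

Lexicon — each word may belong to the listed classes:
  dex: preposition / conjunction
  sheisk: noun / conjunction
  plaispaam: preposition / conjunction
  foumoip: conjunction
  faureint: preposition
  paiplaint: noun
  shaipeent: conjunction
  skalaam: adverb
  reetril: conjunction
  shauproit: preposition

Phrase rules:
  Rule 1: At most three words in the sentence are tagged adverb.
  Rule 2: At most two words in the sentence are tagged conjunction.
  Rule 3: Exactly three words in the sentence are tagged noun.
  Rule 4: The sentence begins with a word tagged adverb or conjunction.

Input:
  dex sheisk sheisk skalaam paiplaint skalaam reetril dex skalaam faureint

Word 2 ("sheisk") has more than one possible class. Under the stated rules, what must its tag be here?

noun

Candidates per position — 1:dex {preposition,conjunction}; 2:sheisk {noun,conjunction}; 3:sheisk {noun,conjunction}; 4:skalaam {adverb}; 5:paiplaint {noun}; 6:skalaam {adverb}; 7:reetril {conjunction}; 8:dex {preposition,conjunction}; 9:skalaam {adverb}; 10:faureint {preposition}.
At position 1, choosing preposition makes rule 4 impossible to satisfy; hence conjunction.
At position 2, choosing conjunction makes rule 2 impossible to satisfy; hence noun.
At position 3, choosing conjunction makes rule 2 impossible to satisfy; hence noun.
At position 8, choosing conjunction makes rule 2 impossible to satisfy; hence preposition.
That leaves exactly one tagging: conjunction noun noun adverb noun adverb conjunction preposition adverb preposition.
Checking: rule 1 ✓; rule 2 ✓; rule 3 ✓; rule 4 ✓.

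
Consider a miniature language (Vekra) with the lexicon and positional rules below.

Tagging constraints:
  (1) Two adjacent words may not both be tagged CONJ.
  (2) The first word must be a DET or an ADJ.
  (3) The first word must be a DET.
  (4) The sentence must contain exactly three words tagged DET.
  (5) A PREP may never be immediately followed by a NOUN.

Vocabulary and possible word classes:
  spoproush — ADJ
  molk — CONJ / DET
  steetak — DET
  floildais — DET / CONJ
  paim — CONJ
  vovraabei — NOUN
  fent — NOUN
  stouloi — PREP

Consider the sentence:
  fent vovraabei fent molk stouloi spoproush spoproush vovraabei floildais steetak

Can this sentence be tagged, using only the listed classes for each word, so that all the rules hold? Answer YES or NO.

Candidates per position — 1:fent {NOUN}; 2:vovraabei {NOUN}; 3:fent {NOUN}; 4:molk {CONJ,DET}; 5:stouloi {PREP}; 6:spoproush {ADJ}; 7:spoproush {ADJ}; 8:vovraabei {NOUN}; 9:floildais {DET,CONJ}; 10:steetak {DET}.
Rule 2 cannot be satisfied by any choice of tags from the lexicon.
So there is no consistent tagging.

NO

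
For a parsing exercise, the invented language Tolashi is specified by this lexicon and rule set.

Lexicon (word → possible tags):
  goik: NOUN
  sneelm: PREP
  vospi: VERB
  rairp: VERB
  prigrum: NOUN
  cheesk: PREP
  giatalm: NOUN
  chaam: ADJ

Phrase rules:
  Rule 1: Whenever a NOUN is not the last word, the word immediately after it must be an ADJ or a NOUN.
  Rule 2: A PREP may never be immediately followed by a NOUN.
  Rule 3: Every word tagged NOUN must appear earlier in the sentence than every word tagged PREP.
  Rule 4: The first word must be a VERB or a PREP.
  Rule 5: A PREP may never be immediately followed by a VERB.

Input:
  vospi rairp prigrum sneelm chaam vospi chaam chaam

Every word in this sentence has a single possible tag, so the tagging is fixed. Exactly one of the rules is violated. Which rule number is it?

1

Fixed tagging: VERB VERB NOUN PREP ADJ VERB ADJ ADJ.
Rule check: R1 fails, R2 ok, R3 ok, R4 ok, R5 ok.
Only rule 1 fails.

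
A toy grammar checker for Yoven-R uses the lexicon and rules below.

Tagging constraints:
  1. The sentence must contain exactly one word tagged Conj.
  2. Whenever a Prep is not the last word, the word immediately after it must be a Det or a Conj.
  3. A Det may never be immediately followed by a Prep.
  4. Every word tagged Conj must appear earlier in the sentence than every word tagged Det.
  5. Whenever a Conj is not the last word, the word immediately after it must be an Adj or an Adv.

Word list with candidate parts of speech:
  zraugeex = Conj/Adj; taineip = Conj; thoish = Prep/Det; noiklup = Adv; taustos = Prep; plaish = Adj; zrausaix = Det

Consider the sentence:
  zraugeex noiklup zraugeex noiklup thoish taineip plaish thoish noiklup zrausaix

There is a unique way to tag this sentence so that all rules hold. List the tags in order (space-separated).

Candidates per position — 1:zraugeex {Conj,Adj}; 2:noiklup {Adv}; 3:zraugeex {Conj,Adj}; 4:noiklup {Adv}; 5:thoish {Prep,Det}; 6:taineip {Conj}; 7:plaish {Adj}; 8:thoish {Prep,Det}; 9:noiklup {Adv}; 10:zrausaix {Det}.
If word 1 were Conj, no tagging could satisfy rule 1; so word 1 is Adj.
If word 3 were Conj, no tagging could satisfy rule 1; so word 3 is Adj.
If word 5 were Det, no tagging could satisfy rule 4; so word 5 is Prep.
If word 8 were Prep, no tagging could satisfy rule 2; so word 8 is Det.
The unique satisfying tagging is: Adj Adv Adj Adv Prep Conj Adj Det Adv Det.
Checking: rule 1 ✓; rule 2 ✓; rule 3 ✓; rule 4 ✓; rule 5 ✓.

Adj Adv Adj Adv Prep Conj Adj Det Adv Det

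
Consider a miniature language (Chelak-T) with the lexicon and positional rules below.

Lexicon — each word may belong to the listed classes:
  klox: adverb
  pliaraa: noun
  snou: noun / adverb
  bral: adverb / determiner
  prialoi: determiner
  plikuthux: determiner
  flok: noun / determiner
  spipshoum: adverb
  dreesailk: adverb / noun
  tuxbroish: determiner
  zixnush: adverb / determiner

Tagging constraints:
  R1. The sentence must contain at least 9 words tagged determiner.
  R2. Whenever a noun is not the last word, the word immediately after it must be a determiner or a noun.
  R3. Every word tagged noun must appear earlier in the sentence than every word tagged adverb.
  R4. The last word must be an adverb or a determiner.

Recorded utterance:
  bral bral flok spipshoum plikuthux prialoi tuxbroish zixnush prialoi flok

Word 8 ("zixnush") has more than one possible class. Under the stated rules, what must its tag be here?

determiner

Candidates per position — 1:bral {adverb,determiner}; 2:bral {adverb,determiner}; 3:flok {noun,determiner}; 4:spipshoum {adverb}; 5:plikuthux {determiner}; 6:prialoi {determiner}; 7:tuxbroish {determiner}; 8:zixnush {adverb,determiner}; 9:prialoi {determiner}; 10:flok {noun,determiner}.
Word 1 cannot be adverb — rule 1 would then fail for every completion. It is determiner.
Word 2 cannot be adverb — rule 1 would then fail for every completion. It is determiner.
Word 3 cannot be noun — rule 1 would then fail for every completion. It is determiner.
Word 8 cannot be adverb — rule 1 would then fail for every completion. It is determiner.
Word 10 cannot be noun — rule 1 would then fail for every completion. It is determiner.
The only consistent sequence is: determiner determiner determiner adverb determiner determiner determiner determiner determiner determiner.
Rule-by-rule: rule 1 ✓; rule 2 ✓; rule 3 ✓; rule 4 ✓.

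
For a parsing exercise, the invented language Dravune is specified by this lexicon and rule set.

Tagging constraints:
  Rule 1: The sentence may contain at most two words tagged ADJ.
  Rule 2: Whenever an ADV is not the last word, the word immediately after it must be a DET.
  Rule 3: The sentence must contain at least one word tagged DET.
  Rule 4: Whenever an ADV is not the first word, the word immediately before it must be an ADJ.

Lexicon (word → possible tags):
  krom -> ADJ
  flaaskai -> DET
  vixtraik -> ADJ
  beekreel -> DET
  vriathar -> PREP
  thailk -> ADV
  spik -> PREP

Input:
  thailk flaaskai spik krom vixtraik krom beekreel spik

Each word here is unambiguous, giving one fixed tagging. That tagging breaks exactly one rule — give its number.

1

Fixed tagging: ADV DET PREP ADJ ADJ ADJ DET PREP.
Applying the rules: R1 fail, R2 pass, R3 pass, R4 pass.
Only rule 1 fails.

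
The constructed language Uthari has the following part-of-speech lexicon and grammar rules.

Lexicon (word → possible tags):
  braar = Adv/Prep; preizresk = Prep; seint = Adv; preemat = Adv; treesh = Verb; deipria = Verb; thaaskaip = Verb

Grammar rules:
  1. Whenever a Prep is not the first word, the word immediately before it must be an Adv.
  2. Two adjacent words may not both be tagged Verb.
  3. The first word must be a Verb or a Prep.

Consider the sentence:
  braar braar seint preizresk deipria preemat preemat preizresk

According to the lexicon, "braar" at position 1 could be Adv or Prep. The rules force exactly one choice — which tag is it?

Prep

Candidates per position — 1:braar {Adv,Prep}; 2:braar {Adv,Prep}; 3:seint {Adv}; 4:preizresk {Prep}; 5:deipria {Verb}; 6:preemat {Adv}; 7:preemat {Adv}; 8:preizresk {Prep}.
If word 1 were Adv, no tagging could satisfy rule 3; so word 1 is Prep.
If word 2 were Prep, no tagging could satisfy rule 1; so word 2 is Adv.
That leaves exactly one tagging: Prep Adv Adv Prep Verb Adv Adv Prep.
Check: rule 1 satisfied; rule 2 satisfied; rule 3 satisfied.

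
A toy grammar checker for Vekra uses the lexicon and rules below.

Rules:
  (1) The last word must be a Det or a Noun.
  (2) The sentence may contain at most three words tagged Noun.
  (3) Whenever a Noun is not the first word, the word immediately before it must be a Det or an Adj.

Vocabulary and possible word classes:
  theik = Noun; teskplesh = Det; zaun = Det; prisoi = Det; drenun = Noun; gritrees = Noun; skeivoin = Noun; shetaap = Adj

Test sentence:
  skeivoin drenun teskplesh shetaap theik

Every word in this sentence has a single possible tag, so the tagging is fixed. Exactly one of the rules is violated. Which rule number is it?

Fixed tagging: Noun Noun Det Adj Noun.
Applying the rules: R1 ✓, R2 ✓, R3 ✗.
Only rule 3 fails.

3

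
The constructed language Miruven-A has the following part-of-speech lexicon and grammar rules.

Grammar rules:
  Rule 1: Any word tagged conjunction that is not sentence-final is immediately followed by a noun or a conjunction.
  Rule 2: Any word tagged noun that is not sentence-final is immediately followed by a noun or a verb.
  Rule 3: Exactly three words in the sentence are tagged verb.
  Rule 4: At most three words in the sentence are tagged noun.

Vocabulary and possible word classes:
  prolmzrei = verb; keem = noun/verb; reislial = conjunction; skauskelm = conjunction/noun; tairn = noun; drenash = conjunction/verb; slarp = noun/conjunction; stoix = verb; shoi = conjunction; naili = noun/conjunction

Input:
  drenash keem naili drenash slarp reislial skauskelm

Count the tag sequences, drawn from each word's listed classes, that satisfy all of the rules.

2

Candidates per position — 1:drenash {conjunction,verb}; 2:keem {noun,verb}; 3:naili {noun,conjunction}; 4:drenash {conjunction,verb}; 5:slarp {noun,conjunction}; 6:reislial {conjunction}; 7:skauskelm {conjunction,noun}.
There are 64 candidate sequences in total.
The sequences that satisfy every rule: verb verb noun verb conjunction conjunction conjunction; verb verb noun verb conjunction conjunction noun.
Count = 2.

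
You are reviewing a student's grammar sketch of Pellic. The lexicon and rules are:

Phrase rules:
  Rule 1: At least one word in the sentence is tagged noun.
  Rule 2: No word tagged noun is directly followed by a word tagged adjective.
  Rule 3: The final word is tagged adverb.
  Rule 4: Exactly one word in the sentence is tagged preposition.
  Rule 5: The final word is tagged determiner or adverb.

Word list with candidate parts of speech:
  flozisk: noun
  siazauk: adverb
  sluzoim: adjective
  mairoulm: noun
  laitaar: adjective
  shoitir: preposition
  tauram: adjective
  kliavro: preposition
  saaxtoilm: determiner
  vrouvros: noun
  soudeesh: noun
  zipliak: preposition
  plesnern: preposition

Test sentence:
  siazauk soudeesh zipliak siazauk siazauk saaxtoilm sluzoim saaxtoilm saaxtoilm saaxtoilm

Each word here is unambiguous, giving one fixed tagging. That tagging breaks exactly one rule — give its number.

3

Fixed tagging: adverb noun preposition adverb adverb determiner adjective determiner determiner determiner.
Applying the rules: R1 pass, R2 pass, R3 fail, R4 pass, R5 pass.
Only rule 3 fails.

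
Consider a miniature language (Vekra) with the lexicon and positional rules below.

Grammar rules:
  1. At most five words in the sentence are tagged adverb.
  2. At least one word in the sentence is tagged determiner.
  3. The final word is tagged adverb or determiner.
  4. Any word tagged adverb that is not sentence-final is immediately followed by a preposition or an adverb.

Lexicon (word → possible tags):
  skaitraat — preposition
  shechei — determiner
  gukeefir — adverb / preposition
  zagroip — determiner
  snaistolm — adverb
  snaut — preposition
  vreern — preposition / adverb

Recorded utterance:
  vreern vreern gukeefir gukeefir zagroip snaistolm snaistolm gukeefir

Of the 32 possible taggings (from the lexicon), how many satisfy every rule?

Candidates per position — 1:vreern {preposition,adverb}; 2:vreern {preposition,adverb}; 3:gukeefir {adverb,preposition}; 4:gukeefir {adverb,preposition}; 5:zagroip {determiner}; 6:snaistolm {adverb}; 7:snaistolm {adverb}; 8:gukeefir {adverb,preposition}.
There are 32 candidate sequences in total.
Checking each against the rules leaves 7 sequences.
Count = 7.

7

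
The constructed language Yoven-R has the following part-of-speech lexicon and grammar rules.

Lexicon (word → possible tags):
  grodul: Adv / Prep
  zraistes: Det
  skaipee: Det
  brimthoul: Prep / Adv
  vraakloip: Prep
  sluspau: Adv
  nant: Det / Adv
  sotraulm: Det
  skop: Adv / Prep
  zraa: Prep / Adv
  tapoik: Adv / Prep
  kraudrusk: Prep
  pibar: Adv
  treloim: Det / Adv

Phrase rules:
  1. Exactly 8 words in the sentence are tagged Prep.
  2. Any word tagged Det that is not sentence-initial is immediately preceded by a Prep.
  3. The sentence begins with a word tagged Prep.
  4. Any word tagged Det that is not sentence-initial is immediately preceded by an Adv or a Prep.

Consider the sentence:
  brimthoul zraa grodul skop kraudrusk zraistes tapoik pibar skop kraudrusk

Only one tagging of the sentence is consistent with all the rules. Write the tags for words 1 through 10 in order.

Prep Prep Prep Prep Prep Det Prep Adv Prep Prep

Candidates per position — 1:brimthoul {Prep,Adv}; 2:zraa {Prep,Adv}; 3:grodul {Adv,Prep}; 4:skop {Adv,Prep}; 5:kraudrusk {Prep}; 6:zraistes {Det}; 7:tapoik {Adv,Prep}; 8:pibar {Adv}; 9:skop {Adv,Prep}; 10:kraudrusk {Prep}.
Word 1 cannot be Adv — rule 1 would then fail for every completion. It is Prep.
Word 2 cannot be Adv — rule 1 would then fail for every completion. It is Prep.
Word 3 cannot be Adv — rule 1 would then fail for every completion. It is Prep.
Word 4 cannot be Adv — rule 1 would then fail for every completion. It is Prep.
Word 7 cannot be Adv — rule 1 would then fail for every completion. It is Prep.
Word 9 cannot be Adv — rule 1 would then fail for every completion. It is Prep.
So the tagging must be: Prep Prep Prep Prep Prep Det Prep Adv Prep Prep.
Rule-by-rule: rule 1 holds; rule 2 holds; rule 3 holds; rule 4 holds.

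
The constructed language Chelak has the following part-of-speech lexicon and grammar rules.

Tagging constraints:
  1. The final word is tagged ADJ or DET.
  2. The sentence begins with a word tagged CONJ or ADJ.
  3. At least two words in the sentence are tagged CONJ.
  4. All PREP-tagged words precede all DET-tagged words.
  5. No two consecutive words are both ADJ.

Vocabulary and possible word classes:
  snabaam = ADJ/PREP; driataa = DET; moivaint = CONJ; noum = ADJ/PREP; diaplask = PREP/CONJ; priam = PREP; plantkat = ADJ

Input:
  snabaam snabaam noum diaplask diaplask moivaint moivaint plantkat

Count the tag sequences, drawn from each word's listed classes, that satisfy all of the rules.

Candidates per position — 1:snabaam {ADJ,PREP}; 2:snabaam {ADJ,PREP}; 3:noum {ADJ,PREP}; 4:diaplask {PREP,CONJ}; 5:diaplask {PREP,CONJ}; 6:moivaint {CONJ}; 7:moivaint {CONJ}; 8:plantkat {ADJ}.
There are 32 candidate sequences in total.
Checking each against the rules leaves 8 sequences.
Count = 8.

8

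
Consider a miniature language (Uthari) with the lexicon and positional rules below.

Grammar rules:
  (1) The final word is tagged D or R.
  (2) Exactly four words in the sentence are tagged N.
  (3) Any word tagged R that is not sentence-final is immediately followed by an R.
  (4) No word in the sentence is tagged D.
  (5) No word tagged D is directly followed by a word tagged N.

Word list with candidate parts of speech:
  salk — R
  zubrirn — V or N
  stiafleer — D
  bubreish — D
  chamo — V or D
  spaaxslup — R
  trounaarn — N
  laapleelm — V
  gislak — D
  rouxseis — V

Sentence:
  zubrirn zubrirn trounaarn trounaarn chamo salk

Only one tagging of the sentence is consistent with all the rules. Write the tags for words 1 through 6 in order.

N N N N V R

Candidates per position — 1:zubrirn {V,N}; 2:zubrirn {V,N}; 3:trounaarn {N}; 4:trounaarn {N}; 5:chamo {V,D}; 6:salk {R}.
Word 1 cannot be V — rule 2 would then fail for every completion. It is N.
Word 2 cannot be V — rule 2 would then fail for every completion. It is N.
Word 5 cannot be D — rule 4 would then fail for every completion. It is V.
The only consistent sequence is: N N N N V R.
Checking: rule 1 ✓; rule 2 ✓; rule 3 ✓; rule 4 ✓; rule 5 ✓.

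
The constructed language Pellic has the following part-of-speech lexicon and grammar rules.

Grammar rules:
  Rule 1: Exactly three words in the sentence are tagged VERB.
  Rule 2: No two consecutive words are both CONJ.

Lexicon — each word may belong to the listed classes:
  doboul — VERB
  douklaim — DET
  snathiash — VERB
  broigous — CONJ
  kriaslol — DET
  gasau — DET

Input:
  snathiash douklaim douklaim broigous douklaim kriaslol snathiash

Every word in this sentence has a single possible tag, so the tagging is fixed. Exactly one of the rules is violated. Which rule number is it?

1

Fixed tagging: VERB DET DET CONJ DET DET VERB.
Rule check: R1 ✗, R2 ✓.
Only rule 1 fails.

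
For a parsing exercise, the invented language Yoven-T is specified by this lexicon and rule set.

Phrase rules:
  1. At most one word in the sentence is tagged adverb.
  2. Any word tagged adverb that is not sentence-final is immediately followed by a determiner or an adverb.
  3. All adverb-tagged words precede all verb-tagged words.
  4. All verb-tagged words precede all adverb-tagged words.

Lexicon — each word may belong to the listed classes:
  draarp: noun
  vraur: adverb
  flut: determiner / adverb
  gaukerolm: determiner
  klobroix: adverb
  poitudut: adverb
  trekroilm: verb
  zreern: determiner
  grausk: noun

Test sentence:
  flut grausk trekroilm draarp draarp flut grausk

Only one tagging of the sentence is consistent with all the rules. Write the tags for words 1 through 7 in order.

determiner noun verb noun noun determiner noun

Candidates per position — 1:flut {determiner,adverb}; 2:grausk {noun}; 3:trekroilm {verb}; 4:draarp {noun}; 5:draarp {noun}; 6:flut {determiner,adverb}; 7:grausk {noun}.
If word 1 were adverb, no tagging could satisfy rule 2; so word 1 is determiner.
If word 6 were adverb, no tagging could satisfy rule 2; so word 6 is determiner.
That leaves exactly one tagging: determiner noun verb noun noun determiner noun.
Checking: rule 1 holds; rule 2 holds; rule 3 holds; rule 4 holds.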